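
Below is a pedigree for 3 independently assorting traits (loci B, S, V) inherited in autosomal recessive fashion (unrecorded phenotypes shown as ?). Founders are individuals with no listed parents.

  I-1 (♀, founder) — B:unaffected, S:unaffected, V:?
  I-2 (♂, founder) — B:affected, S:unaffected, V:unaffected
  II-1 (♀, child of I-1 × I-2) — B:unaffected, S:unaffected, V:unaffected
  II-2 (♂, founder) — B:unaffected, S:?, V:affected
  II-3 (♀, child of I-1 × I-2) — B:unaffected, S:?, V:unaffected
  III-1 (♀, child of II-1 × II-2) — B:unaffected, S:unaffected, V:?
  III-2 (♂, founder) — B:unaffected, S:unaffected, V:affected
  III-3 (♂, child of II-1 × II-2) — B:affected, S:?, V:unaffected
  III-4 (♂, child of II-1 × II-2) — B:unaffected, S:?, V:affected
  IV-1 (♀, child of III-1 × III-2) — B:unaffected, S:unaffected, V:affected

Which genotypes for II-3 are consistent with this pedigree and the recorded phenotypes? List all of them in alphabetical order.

B/I-1 un ·: BB|Bb
B/I-2 aff ·: bb
B/II-1 un I-1×I-2: Bb
B/II-2 un ·: Bb
B/II-3 un I-1×I-2: Bb
B/III-1 un II-1×II-2: BB|Bb
B/III-2 un ·: BB|Bb
B/III-3 aff II-1×II-2: bb
B/III-4 un II-1×II-2: BB|Bb
B/IV-1 un III-1×III-2: BB|Bb
⇒ B over [I-1,I-2,II-1,II-2,II-3,III-1,III-2,III-3,III-4,IV-1]: 28 consistent
S/I-1 un ·: SS|Ss
S/I-2 un ·: SS|Ss
S/II-1 un I-1×I-2: SS|Ss
S/II-2 ? ·: SS|Ss|ss
S/II-3 ? I-1×I-2: SS|Ss|ss
S/III-1 un II-1×II-2: SS|Ss
S/III-2 un ·: SS|Ss
S/III-3 ? II-1×II-2: SS|Ss|ss
S/III-4 ? II-1×II-2: SS|Ss|ss
S/IV-1 un III-1×III-2: SS|Ss
⇒ S over [I-1,I-2,II-1,II-2,II-3,III-1,III-2,III-3,III-4,IV-1]: 1029 consistent
V/I-1 ? ·: VV|Vv|vv
V/I-2 un ·: VV|Vv
V/II-1 un I-1×I-2: Vv
V/II-2 aff ·: vv
V/II-3 un I-1×I-2: VV|Vv
V/III-1 ? II-1×II-2: Vv|vv
V/III-2 aff ·: vv
V/III-3 un II-1×II-2: Vv
V/III-4 aff II-1×II-2: vv
V/IV-1 aff III-1×III-2: vv
⇒ V over [I-1,I-2,II-1,II-2,II-3,III-1,III-2,III-3,III-4,IV-1]: 16 consistent

II-3 ∈ {Bb SS VV, Bb SS Vv, Bb Ss VV, Bb Ss Vv, Bb ss VV, Bb ss Vv}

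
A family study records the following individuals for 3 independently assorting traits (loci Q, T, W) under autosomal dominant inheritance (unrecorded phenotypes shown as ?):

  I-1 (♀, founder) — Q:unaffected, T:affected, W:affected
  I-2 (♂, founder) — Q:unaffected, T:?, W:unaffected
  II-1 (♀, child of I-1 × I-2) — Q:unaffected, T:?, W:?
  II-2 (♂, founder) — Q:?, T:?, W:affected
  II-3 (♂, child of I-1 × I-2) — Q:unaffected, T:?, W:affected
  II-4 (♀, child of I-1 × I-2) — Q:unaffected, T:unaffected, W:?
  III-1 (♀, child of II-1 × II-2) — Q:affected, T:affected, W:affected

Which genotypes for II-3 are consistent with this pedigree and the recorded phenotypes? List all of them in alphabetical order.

Q/I-1 un ·: qq
Q/I-2 un ·: qq
Q/II-1 un I-1×I-2: qq
Q/II-2 ? ·: Qq|QQ
Q/II-3 un I-1×I-2: qq
Q/II-4 un I-1×I-2: qq
Q/III-1 aff II-1×II-2: Qq
⇒ Q over [I-1,I-2,II-1,II-2,II-3,II-4,III-1]: 2 consistent
T/I-1 aff ·: Tt
T/I-2 ? ·: tt|Tt
T/II-1 ? I-1×I-2: tt|Tt|TT
T/II-2 ? ·: tt|Tt|TT
T/II-3 ? I-1×I-2: tt|Tt|TT
T/II-4 un I-1×I-2: tt
T/III-1 aff II-1×II-2: Tt|TT
⇒ T over [I-1,I-2,II-1,II-2,II-3,II-4,III-1]: 47 consistent
W/I-1 aff ·: Ww|WW
W/I-2 un ·: ww
W/II-1 ? I-1×I-2: ww|Ww
W/II-2 aff ·: Ww|WW
W/II-3 aff I-1×I-2: Ww
W/II-4 ? I-1×I-2: ww|Ww
W/III-1 aff II-1×II-2: Ww|WW
⇒ W over [I-1,I-2,II-1,II-2,II-3,II-4,III-1]: 16 consistent

II-3 ∈ {qq TT Ww, qq Tt Ww, qq tt Ww}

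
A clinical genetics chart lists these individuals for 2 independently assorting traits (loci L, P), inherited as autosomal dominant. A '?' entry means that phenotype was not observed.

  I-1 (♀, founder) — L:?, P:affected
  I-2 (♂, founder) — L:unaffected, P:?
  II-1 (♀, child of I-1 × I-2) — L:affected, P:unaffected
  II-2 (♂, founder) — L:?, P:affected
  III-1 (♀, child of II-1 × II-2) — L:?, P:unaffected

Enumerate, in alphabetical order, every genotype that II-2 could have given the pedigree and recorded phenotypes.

II-2 ∈ {LL Pp, Ll Pp, ll Pp}

L/I-1 ? ·: Ll|LL
L/I-2 un ·: ll
L/II-1 aff I-1×I-2: Ll
L/II-2 ? ·: ll|Ll|LL
L/III-1 ? II-1×II-2: ll|Ll|LL
⇒ L over [I-1,I-2,II-1,II-2,III-1]: 14 consistent
P/I-1 aff ·: Pp
P/I-2 ? ·: pp|Pp
P/II-1 un I-1×I-2: pp
P/II-2 aff ·: Pp
P/III-1 un II-1×II-2: pp
⇒ P over [I-1,I-2,II-1,II-2,III-1]: 2 consistent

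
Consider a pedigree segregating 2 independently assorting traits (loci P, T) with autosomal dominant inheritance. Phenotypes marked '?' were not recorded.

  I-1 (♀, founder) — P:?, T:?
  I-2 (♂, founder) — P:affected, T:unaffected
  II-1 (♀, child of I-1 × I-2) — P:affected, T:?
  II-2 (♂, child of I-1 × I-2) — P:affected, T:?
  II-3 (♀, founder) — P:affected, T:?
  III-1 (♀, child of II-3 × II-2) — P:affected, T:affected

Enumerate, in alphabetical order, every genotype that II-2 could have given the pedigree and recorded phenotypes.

II-2 ∈ {PP Tt, PP tt, Pp Tt, Pp tt}

P/I-1 ? ·: pp|Pp|PP
P/I-2 aff ·: Pp|PP
P/II-1 aff I-1×I-2: Pp|PP
P/II-2 aff I-1×I-2: Pp|PP
P/II-3 aff ·: Pp|PP
P/III-1 aff II-3×II-2: Pp|PP
⇒ P over [I-1,I-2,II-1,II-2,II-3,III-1]: 53 consistent
T/I-1 ? ·: tt|Tt|TT
T/I-2 un ·: tt
T/II-1 ? I-1×I-2: tt|Tt
T/II-2 ? I-1×I-2: tt|Tt
T/II-3 ? ·: tt|Tt|TT
T/III-1 aff II-3×II-2: Tt|TT
⇒ T over [I-1,I-2,II-1,II-2,II-3,III-1]: 21 consistent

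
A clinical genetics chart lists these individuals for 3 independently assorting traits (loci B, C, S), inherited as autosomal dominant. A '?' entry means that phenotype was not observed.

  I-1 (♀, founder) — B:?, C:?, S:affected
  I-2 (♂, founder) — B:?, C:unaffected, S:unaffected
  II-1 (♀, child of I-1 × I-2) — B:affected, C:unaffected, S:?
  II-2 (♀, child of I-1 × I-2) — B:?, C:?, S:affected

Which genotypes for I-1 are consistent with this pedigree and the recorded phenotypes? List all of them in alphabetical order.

B/I-1 ? ·: bb|Bb|BB
B/I-2 ? ·: bb|Bb|BB
B/II-1 aff I-1×I-2: Bb|BB
B/II-2 ? I-1×I-2: bb|Bb|BB
⇒ B over [I-1,I-2,II-1,II-2]: 21 consistent
C/I-1 ? ·: cc|Cc
C/I-2 un ·: cc
C/II-1 un I-1×I-2: cc
C/II-2 ? I-1×I-2: cc|Cc
⇒ C over [I-1,I-2,II-1,II-2]: 3 consistent
S/I-1 aff ·: Ss|SS
S/I-2 un ·: ss
S/II-1 ? I-1×I-2: ss|Ss
S/II-2 aff I-1×I-2: Ss
⇒ S over [I-1,I-2,II-1,II-2]: 3 consistent

I-1 ∈ {BB Cc SS, BB Cc Ss, BB cc SS, BB cc Ss, Bb Cc SS, Bb Cc Ss, Bb cc SS, Bb cc Ss, bb Cc SS, bb Cc Ss, bb cc SS, bb cc Ss}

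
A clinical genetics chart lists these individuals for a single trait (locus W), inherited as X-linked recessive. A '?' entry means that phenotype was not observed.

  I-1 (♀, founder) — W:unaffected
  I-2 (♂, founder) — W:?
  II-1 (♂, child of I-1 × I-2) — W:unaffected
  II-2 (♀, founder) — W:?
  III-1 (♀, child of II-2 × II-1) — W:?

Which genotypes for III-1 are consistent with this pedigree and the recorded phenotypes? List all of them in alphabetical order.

III-1 ∈ {X^WX^W, X^WX^w}

W/I-1 un ·: X^WX^W|X^WX^w
W/I-2 ? ·: X^WY|X^wY
W/II-1 un I-1×I-2: X^WY
W/II-2 ? ·: X^WX^W|X^WX^w|X^wX^w
W/III-1 ? II-2×II-1: X^WX^W|X^WX^w
⇒ W over [I-1,I-2,II-1,II-2,III-1]: 16 consistent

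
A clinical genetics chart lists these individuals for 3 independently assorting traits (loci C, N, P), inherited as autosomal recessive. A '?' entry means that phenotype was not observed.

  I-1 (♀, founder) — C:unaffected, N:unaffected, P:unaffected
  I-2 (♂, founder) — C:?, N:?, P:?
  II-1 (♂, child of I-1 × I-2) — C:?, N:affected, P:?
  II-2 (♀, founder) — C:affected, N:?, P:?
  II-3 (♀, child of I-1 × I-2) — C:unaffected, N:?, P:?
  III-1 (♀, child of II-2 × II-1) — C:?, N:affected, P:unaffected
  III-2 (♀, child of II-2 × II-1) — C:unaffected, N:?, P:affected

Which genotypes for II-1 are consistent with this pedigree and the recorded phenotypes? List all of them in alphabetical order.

C/I-1 un ·: CC|Cc
C/I-2 ? ·: CC|Cc|cc
C/II-1 ? I-1×I-2: CC|Cc
C/II-2 aff ·: cc
C/II-3 un I-1×I-2: CC|Cc
C/III-1 ? II-2×II-1: Cc|cc
C/III-2 un II-2×II-1: Cc
⇒ C over [I-1,I-2,II-1,II-2,II-3,III-1,III-2]: 23 consistent
N/I-1 un ·: Nn
N/I-2 ? ·: Nn|nn
N/II-1 aff I-1×I-2: nn
N/II-2 ? ·: Nn|nn
N/II-3 ? I-1×I-2: NN|Nn|nn
N/III-1 aff II-2×II-1: nn
N/III-2 ? II-2×II-1: Nn|nn
⇒ N over [I-1,I-2,II-1,II-2,II-3,III-1,III-2]: 15 consistent
P/I-1 un ·: PP|Pp
P/I-2 ? ·: PP|Pp|pp
P/II-1 ? I-1×I-2: Pp|pp
P/II-2 ? ·: Pp|pp
P/II-3 ? I-1×I-2: PP|Pp|pp
P/III-1 un II-2×II-1: PP|Pp
P/III-2 aff II-2×II-1: pp
⇒ P over [I-1,I-2,II-1,II-2,II-3,III-1,III-2]: 35 consistent

II-1 ∈ {CC nn Pp, CC nn pp, Cc nn Pp, Cc nn pp}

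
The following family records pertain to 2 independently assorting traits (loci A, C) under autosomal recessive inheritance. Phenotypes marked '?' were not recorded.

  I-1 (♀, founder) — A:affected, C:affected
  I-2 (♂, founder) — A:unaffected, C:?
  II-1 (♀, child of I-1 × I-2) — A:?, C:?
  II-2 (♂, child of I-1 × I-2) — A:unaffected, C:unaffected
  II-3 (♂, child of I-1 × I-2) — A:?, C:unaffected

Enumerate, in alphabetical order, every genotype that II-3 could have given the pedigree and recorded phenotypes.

A/I-1 aff ·: aa
A/I-2 un ·: AA|Aa
A/II-1 ? I-1×I-2: Aa|aa
A/II-2 un I-1×I-2: Aa
A/II-3 ? I-1×I-2: Aa|aa
⇒ A over [I-1,I-2,II-1,II-2,II-3]: 5 consistent
C/I-1 aff ·: cc
C/I-2 ? ·: CC|Cc
C/II-1 ? I-1×I-2: Cc|cc
C/II-2 un I-1×I-2: Cc
C/II-3 un I-1×I-2: Cc
⇒ C over [I-1,I-2,II-1,II-2,II-3]: 3 consistent

II-3 ∈ {Aa Cc, aa Cc}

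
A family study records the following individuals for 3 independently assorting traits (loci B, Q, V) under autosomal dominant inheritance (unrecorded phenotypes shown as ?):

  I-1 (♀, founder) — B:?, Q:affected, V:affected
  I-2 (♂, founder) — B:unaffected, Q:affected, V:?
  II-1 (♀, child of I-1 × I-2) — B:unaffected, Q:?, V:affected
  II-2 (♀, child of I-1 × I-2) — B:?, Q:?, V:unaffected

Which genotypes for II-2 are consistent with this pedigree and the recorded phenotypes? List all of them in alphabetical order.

II-2 ∈ {Bb QQ vv, Bb Qq vv, Bb qq vv, bb QQ vv, bb Qq vv, bb qq vv}

B/I-1 ? ·: bb|Bb
B/I-2 un ·: bb
B/II-1 un I-1×I-2: bb
B/II-2 ? I-1×I-2: bb|Bb
⇒ B over [I-1,I-2,II-1,II-2]: 3 consistent
Q/I-1 aff ·: Qq|QQ
Q/I-2 aff ·: Qq|QQ
Q/II-1 ? I-1×I-2: qq|Qq|QQ
Q/II-2 ? I-1×I-2: qq|Qq|QQ
⇒ Q over [I-1,I-2,II-1,II-2]: 18 consistent
V/I-1 aff ·: Vv
V/I-2 ? ·: vv|Vv
V/II-1 aff I-1×I-2: Vv|VV
V/II-2 un I-1×I-2: vv
⇒ V over [I-1,I-2,II-1,II-2]: 3 consistent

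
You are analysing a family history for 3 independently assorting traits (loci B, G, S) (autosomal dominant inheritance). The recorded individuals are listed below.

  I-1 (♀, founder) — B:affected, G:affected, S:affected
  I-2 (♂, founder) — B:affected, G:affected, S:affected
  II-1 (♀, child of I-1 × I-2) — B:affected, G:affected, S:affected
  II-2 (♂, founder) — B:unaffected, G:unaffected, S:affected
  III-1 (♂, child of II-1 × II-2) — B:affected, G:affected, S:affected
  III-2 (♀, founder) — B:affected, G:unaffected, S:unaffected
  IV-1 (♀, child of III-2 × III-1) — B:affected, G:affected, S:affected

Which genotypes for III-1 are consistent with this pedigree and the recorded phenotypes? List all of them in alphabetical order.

B/I-1 aff ·: Bb|BB
B/I-2 aff ·: Bb|BB
B/II-1 aff I-1×I-2: Bb|BB
B/II-2 un ·: bb
B/III-1 aff II-1×II-2: Bb
B/III-2 aff ·: Bb|BB
B/IV-1 aff III-2×III-1: Bb|BB
⇒ B over [I-1,I-2,II-1,II-2,III-1,III-2,IV-1]: 28 consistent
G/I-1 aff ·: Gg|GG
G/I-2 aff ·: Gg|GG
G/II-1 aff I-1×I-2: Gg|GG
G/II-2 un ·: gg
G/III-1 aff II-1×II-2: Gg
G/III-2 un ·: gg
G/IV-1 aff III-2×III-1: Gg
⇒ G over [I-1,I-2,II-1,II-2,III-1,III-2,IV-1]: 7 consistent
S/I-1 aff ·: Ss|SS
S/I-2 aff ·: Ss|SS
S/II-1 aff I-1×I-2: Ss|SS
S/II-2 aff ·: Ss|SS
S/III-1 aff II-1×II-2: Ss|SS
S/III-2 un ·: ss
S/IV-1 aff III-2×III-1: Ss
⇒ S over [I-1,I-2,II-1,II-2,III-1,III-2,IV-1]: 24 consistent

III-1 ∈ {Bb Gg SS, Bb Gg Ss}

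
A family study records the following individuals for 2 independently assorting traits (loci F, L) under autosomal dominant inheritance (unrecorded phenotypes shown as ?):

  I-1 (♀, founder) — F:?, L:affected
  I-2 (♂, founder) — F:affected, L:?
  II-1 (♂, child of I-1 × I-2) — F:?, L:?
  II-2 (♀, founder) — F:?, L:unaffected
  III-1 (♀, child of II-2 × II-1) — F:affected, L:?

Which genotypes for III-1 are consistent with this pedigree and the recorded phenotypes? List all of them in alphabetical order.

F/I-1 ? ·: ff|Ff|FF
F/I-2 aff ·: Ff|FF
F/II-1 ? I-1×I-2: ff|Ff|FF
F/II-2 ? ·: ff|Ff|FF
F/III-1 aff II-2×II-1: Ff|FF
⇒ F over [I-1,I-2,II-1,II-2,III-1]: 45 consistent
L/I-1 aff ·: Ll|LL
L/I-2 ? ·: ll|Ll|LL
L/II-1 ? I-1×I-2: ll|Ll|LL
L/II-2 un ·: ll
L/III-1 ? II-2×II-1: ll|Ll
⇒ L over [I-1,I-2,II-1,II-2,III-1]: 16 consistent

III-1 ∈ {FF Ll, FF ll, Ff Ll, Ff ll}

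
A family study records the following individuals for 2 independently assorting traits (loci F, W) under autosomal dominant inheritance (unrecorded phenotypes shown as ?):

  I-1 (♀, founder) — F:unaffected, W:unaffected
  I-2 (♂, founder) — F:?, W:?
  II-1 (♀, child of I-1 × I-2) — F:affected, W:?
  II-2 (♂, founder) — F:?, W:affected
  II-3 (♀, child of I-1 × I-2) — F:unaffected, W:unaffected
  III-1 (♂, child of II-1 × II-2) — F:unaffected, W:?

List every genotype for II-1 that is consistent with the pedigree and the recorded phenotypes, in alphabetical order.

II-1 ∈ {Ff Ww, Ff ww}

F/I-1 un ·: ff
F/I-2 ? ·: Ff
F/II-1 aff I-1×I-2: Ff
F/II-2 ? ·: ff|Ff
F/II-3 un I-1×I-2: ff
F/III-1 un II-1×II-2: ff
⇒ F over [I-1,I-2,II-1,II-2,II-3,III-1]: 2 consistent
W/I-1 un ·: ww
W/I-2 ? ·: ww|Ww
W/II-1 ? I-1×I-2: ww|Ww
W/II-2 aff ·: Ww|WW
W/II-3 un I-1×I-2: ww
W/III-1 ? II-1×II-2: ww|Ww|WW
⇒ W over [I-1,I-2,II-1,II-2,II-3,III-1]: 11 consistent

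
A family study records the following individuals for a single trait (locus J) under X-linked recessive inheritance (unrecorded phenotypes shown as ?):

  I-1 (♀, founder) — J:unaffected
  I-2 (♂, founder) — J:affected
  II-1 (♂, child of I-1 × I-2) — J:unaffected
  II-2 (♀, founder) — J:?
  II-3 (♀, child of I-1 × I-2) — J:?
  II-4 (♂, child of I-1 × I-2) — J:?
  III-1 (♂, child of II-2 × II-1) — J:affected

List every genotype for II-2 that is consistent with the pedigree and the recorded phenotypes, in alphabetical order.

II-2 ∈ {X^JX^j, X^jX^j}

J/I-1 un ·: X^JX^J|X^JX^j
J/I-2 aff ·: X^jY
J/II-1 un I-1×I-2: X^JY
J/II-2 ? ·: X^JX^j|X^jX^j
J/II-3 ? I-1×I-2: X^JX^j|X^jX^j
J/II-4 ? I-1×I-2: X^JY|X^jY
J/III-1 aff II-2×II-1: X^jY
⇒ J over [I-1,I-2,II-1,II-2,II-3,II-4,III-1]: 10 consistent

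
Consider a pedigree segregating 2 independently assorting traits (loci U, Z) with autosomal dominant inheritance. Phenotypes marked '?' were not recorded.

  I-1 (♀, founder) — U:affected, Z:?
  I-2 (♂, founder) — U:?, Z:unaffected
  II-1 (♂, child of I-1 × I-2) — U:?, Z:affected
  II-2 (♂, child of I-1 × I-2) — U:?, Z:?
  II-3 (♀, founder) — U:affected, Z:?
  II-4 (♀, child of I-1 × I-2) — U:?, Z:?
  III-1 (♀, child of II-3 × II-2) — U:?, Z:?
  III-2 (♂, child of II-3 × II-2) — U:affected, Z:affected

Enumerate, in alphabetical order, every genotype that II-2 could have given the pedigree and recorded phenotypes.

U/I-1 aff ·: Uu|UU
U/I-2 ? ·: uu|Uu|UU
U/II-1 ? I-1×I-2: uu|Uu|UU
U/II-2 ? I-1×I-2: uu|Uu|UU
U/II-3 aff ·: Uu|UU
U/II-4 ? I-1×I-2: uu|Uu|UU
U/III-1 ? II-3×II-2: uu|Uu|UU
U/III-2 aff II-3×II-2: Uu|UU
⇒ U over [I-1,I-2,II-1,II-2,II-3,II-4,III-1,III-2]: 349 consistent
Z/I-1 ? ·: Zz|ZZ
Z/I-2 un ·: zz
Z/II-1 aff I-1×I-2: Zz
Z/II-2 ? I-1×I-2: zz|Zz
Z/II-3 ? ·: zz|Zz|ZZ
Z/II-4 ? I-1×I-2: zz|Zz
Z/III-1 ? II-3×II-2: zz|Zz|ZZ
Z/III-2 aff II-3×II-2: Zz|ZZ
⇒ Z over [I-1,I-2,II-1,II-2,II-3,II-4,III-1,III-2]: 42 consistent

II-2 ∈ {UU Zz, UU zz, Uu Zz, Uu zz, uu Zz, uu zz}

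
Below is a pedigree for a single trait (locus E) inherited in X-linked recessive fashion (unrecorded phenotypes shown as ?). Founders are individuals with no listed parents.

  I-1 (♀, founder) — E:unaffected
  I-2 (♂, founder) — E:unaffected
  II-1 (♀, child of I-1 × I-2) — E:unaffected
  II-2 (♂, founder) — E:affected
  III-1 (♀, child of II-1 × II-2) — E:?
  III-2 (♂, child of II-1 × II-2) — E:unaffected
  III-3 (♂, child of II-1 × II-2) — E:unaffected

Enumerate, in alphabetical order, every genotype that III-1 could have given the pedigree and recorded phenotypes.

III-1 ∈ {X^EX^e, X^eX^e}

E/I-1 un ·: X^EX^E|X^EX^e
E/I-2 un ·: X^EY
E/II-1 un I-1×I-2: X^EX^E|X^EX^e
E/II-2 aff ·: X^eY
E/III-1 ? II-1×II-2: X^EX^e|X^eX^e
E/III-2 un II-1×II-2: X^EY
E/III-3 un II-1×II-2: X^EY
⇒ E over [I-1,I-2,II-1,II-2,III-1,III-2,III-3]: 4 consistent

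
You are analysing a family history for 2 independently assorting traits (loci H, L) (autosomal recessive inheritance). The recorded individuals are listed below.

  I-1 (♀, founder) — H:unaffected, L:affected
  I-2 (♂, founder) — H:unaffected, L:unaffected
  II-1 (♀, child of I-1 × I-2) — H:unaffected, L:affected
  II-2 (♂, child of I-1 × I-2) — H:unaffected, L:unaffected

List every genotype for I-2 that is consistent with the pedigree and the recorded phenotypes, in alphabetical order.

I-2 ∈ {HH Ll, Hh Ll}

H/I-1 un ·: HH|Hh
H/I-2 un ·: HH|Hh
H/II-1 un I-1×I-2: HH|Hh
H/II-2 un I-1×I-2: HH|Hh
⇒ H over [I-1,I-2,II-1,II-2]: 13 consistent
L/I-1 aff ·: ll
L/I-2 un ·: Ll
L/II-1 aff I-1×I-2: ll
L/II-2 un I-1×I-2: Ll
⇒ L over [I-1,I-2,II-1,II-2]: 1 consistent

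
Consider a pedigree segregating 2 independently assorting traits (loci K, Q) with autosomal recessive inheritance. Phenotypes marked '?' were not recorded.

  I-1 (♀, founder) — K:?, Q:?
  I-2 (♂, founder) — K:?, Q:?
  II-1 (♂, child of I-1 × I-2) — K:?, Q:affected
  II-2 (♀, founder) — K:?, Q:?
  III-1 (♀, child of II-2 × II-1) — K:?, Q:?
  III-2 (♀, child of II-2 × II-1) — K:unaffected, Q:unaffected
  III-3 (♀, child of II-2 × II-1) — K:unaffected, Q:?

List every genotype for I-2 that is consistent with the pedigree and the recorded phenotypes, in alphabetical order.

K/I-1 ? ·: KK|Kk|kk
K/I-2 ? ·: KK|Kk|kk
K/II-1 ? I-1×I-2: KK|Kk|kk
K/II-2 ? ·: KK|Kk|kk
K/III-1 ? II-2×II-1: KK|Kk|kk
K/III-2 un II-2×II-1: KK|Kk
K/III-3 un II-2×II-1: KK|Kk
⇒ K over [I-1,I-2,II-1,II-2,III-1,III-2,III-3]: 206 consistent
Q/I-1 ? ·: Qq|qq
Q/I-2 ? ·: Qq|qq
Q/II-1 aff I-1×I-2: qq
Q/II-2 ? ·: QQ|Qq
Q/III-1 ? II-2×II-1: Qq|qq
Q/III-2 un II-2×II-1: Qq
Q/III-3 ? II-2×II-1: Qq|qq
⇒ Q over [I-1,I-2,II-1,II-2,III-1,III-2,III-3]: 20 consistent

I-2 ∈ {KK Qq, KK qq, Kk Qq, Kk qq, kk Qq, kk qq}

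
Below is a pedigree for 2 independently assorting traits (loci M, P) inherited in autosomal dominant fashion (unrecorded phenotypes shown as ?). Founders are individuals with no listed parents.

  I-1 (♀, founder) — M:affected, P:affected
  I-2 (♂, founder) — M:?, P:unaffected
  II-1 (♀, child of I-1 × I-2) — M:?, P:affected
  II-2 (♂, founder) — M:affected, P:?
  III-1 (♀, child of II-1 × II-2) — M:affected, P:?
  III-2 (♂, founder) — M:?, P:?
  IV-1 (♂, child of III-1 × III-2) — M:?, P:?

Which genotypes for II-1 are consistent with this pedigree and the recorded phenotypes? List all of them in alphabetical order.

II-1 ∈ {MM Pp, Mm Pp, mm Pp}

M/I-1 aff ·: Mm|MM
M/I-2 ? ·: mm|Mm|MM
M/II-1 ? I-1×I-2: mm|Mm|MM
M/II-2 aff ·: Mm|MM
M/III-1 aff II-1×II-2: Mm|MM
M/III-2 ? ·: mm|Mm|MM
M/IV-1 ? III-1×III-2: mm|Mm|MM
⇒ M over [I-1,I-2,II-1,II-2,III-1,III-2,IV-1]: 198 consistent
P/I-1 aff ·: Pp|PP
P/I-2 un ·: pp
P/II-1 aff I-1×I-2: Pp
P/II-2 ? ·: pp|Pp|PP
P/III-1 ? II-1×II-2: pp|Pp|PP
P/III-2 ? ·: pp|Pp|PP
P/IV-1 ? III-1×III-2: pp|Pp|PP
⇒ P over [I-1,I-2,II-1,II-2,III-1,III-2,IV-1]: 74 consistent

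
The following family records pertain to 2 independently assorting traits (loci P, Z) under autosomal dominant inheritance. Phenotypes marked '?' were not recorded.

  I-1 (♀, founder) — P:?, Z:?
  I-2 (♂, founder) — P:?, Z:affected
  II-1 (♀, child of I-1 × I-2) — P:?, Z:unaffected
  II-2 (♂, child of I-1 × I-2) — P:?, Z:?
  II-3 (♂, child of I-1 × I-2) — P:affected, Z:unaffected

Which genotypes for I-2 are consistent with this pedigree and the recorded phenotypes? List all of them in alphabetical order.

P/I-1 ? ·: pp|Pp|PP
P/I-2 ? ·: pp|Pp|PP
P/II-1 ? I-1×I-2: pp|Pp|PP
P/II-2 ? I-1×I-2: pp|Pp|PP
P/II-3 aff I-1×I-2: Pp|PP
⇒ P over [I-1,I-2,II-1,II-2,II-3]: 45 consistent
Z/I-1 ? ·: zz|Zz
Z/I-2 aff ·: Zz
Z/II-1 un I-1×I-2: zz
Z/II-2 ? I-1×I-2: zz|Zz|ZZ
Z/II-3 un I-1×I-2: zz
⇒ Z over [I-1,I-2,II-1,II-2,II-3]: 5 consistent

I-2 ∈ {PP Zz, Pp Zz, pp Zz}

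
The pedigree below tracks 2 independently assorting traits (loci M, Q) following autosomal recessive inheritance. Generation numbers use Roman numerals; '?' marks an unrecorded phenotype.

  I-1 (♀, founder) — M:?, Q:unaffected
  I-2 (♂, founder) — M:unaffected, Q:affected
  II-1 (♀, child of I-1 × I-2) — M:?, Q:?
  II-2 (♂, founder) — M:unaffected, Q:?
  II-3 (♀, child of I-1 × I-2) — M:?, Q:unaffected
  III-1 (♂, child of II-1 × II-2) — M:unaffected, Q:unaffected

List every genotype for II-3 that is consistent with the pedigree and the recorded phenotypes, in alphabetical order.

M/I-1 ? ·: MM|Mm|mm
M/I-2 un ·: MM|Mm
M/II-1 ? I-1×I-2: MM|Mm|mm
M/II-2 un ·: MM|Mm
M/II-3 ? I-1×I-2: MM|Mm|mm
M/III-1 un II-1×II-2: MM|Mm
⇒ M over [I-1,I-2,II-1,II-2,II-3,III-1]: 74 consistent
Q/I-1 un ·: QQ|Qq
Q/I-2 aff ·: qq
Q/II-1 ? I-1×I-2: Qq|qq
Q/II-2 ? ·: QQ|Qq|qq
Q/II-3 un I-1×I-2: Qq
Q/III-1 un II-1×II-2: QQ|Qq
⇒ Q over [I-1,I-2,II-1,II-2,II-3,III-1]: 12 consistent

II-3 ∈ {MM Qq, Mm Qq, mm Qq}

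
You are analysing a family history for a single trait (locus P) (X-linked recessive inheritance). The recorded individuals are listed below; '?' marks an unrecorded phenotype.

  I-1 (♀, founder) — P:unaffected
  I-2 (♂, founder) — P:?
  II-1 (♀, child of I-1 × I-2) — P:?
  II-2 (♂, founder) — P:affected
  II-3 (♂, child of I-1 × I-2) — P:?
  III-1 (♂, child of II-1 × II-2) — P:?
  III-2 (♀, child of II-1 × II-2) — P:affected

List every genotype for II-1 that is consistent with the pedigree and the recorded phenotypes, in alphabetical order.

P/I-1 un ·: X^PX^P|X^PX^p
P/I-2 ? ·: X^PY|X^pY
P/II-1 ? I-1×I-2: X^PX^p|X^pX^p
P/II-2 aff ·: X^pY
P/II-3 ? I-1×I-2: X^PY|X^pY
P/III-1 ? II-1×II-2: X^PY|X^pY
P/III-2 aff II-1×II-2: X^pX^p
⇒ P over [I-1,I-2,II-1,II-2,II-3,III-1,III-2]: 12 consistent

II-1 ∈ {X^PX^p, X^pX^p}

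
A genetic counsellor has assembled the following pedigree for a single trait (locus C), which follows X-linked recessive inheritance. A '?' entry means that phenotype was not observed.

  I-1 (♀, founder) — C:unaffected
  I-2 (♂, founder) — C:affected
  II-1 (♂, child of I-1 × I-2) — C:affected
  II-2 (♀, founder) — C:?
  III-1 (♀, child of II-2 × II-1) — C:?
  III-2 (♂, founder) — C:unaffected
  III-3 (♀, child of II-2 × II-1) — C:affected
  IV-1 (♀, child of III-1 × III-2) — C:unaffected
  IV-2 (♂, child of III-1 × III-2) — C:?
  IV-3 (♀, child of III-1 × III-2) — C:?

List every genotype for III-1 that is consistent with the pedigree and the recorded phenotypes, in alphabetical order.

III-1 ∈ {X^CX^c, X^cX^c}

C/I-1 un ·: X^CX^c
C/I-2 aff ·: X^cY
C/II-1 aff I-1×I-2: X^cY
C/II-2 ? ·: X^CX^c|X^cX^c
C/III-1 ? II-2×II-1: X^CX^c|X^cX^c
C/III-2 un ·: X^CY
C/III-3 aff II-2×II-1: X^cX^c
C/IV-1 un III-1×III-2: X^CX^C|X^CX^c
C/IV-2 ? III-1×III-2: X^CY|X^cY
C/IV-3 ? III-1×III-2: X^CX^C|X^CX^c
⇒ C over [I-1,I-2,II-1,II-2,III-1,III-2,III-3,IV-1,IV-2,IV-3]: 10 consistent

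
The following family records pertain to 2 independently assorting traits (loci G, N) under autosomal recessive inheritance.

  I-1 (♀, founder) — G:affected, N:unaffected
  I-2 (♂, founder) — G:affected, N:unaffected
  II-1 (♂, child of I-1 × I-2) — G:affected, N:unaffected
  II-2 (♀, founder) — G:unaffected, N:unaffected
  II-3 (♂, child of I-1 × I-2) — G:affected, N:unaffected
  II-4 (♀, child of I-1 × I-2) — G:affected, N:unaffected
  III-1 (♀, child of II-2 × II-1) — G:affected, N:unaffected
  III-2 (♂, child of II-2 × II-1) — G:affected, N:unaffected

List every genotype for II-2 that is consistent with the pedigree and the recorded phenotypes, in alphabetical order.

G/I-1 aff ·: gg
G/I-2 aff ·: gg
G/II-1 aff I-1×I-2: gg
G/II-2 un ·: Gg
G/II-3 aff I-1×I-2: gg
G/II-4 aff I-1×I-2: gg
G/III-1 aff II-2×II-1: gg
G/III-2 aff II-2×II-1: gg
⇒ G over [I-1,I-2,II-1,II-2,II-3,II-4,III-1,III-2]: 1 consistent
N/I-1 un ·: NN|Nn
N/I-2 un ·: NN|Nn
N/II-1 un I-1×I-2: NN|Nn
N/II-2 un ·: NN|Nn
N/II-3 un I-1×I-2: NN|Nn
N/II-4 un I-1×I-2: NN|Nn
N/III-1 un II-2×II-1: NN|Nn
N/III-2 un II-2×II-1: NN|Nn
⇒ N over [I-1,I-2,II-1,II-2,II-3,II-4,III-1,III-2]: 161 consistent

II-2 ∈ {Gg NN, Gg Nn}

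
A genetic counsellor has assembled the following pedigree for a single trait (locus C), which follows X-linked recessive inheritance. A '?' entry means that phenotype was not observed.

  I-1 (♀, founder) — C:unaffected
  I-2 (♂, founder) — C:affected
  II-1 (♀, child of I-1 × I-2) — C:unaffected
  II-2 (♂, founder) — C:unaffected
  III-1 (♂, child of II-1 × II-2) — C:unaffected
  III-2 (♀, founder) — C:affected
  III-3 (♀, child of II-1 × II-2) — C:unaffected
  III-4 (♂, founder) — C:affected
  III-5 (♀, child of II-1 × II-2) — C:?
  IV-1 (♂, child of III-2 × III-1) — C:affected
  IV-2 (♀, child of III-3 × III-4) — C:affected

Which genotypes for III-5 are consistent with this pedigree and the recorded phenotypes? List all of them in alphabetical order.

C/I-1 un ·: X^CX^C|X^CX^c
C/I-2 aff ·: X^cY
C/II-1 un I-1×I-2: X^CX^c
C/II-2 un ·: X^CY
C/III-1 un II-1×II-2: X^CY
C/III-2 aff ·: X^cX^c
C/III-3 un II-1×II-2: X^CX^c
C/III-4 aff ·: X^cY
C/III-5 ? II-1×II-2: X^CX^C|X^CX^c
C/IV-1 aff III-2×III-1: X^cY
C/IV-2 aff III-3×III-4: X^cX^c
⇒ C over [I-1,I-2,II-1,II-2,III-1,III-2,III-3,III-4,III-5,IV-1,IV-2]: 4 consistent

III-5 ∈ {X^CX^C, X^CX^c}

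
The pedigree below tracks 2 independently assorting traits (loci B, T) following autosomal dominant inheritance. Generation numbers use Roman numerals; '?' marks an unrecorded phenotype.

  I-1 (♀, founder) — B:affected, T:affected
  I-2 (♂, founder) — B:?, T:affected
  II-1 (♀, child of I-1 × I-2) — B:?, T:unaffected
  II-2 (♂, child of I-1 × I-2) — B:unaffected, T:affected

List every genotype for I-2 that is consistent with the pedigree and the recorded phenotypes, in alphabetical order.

B/I-1 aff ·: Bb
B/I-2 ? ·: bb|Bb
B/II-1 ? I-1×I-2: bb|Bb|BB
B/II-2 un I-1×I-2: bb
⇒ B over [I-1,I-2,II-1,II-2]: 5 consistent
T/I-1 aff ·: Tt
T/I-2 aff ·: Tt
T/II-1 un I-1×I-2: tt
T/II-2 aff I-1×I-2: Tt|TT
⇒ T over [I-1,I-2,II-1,II-2]: 2 consistent

I-2 ∈ {Bb Tt, bb Tt}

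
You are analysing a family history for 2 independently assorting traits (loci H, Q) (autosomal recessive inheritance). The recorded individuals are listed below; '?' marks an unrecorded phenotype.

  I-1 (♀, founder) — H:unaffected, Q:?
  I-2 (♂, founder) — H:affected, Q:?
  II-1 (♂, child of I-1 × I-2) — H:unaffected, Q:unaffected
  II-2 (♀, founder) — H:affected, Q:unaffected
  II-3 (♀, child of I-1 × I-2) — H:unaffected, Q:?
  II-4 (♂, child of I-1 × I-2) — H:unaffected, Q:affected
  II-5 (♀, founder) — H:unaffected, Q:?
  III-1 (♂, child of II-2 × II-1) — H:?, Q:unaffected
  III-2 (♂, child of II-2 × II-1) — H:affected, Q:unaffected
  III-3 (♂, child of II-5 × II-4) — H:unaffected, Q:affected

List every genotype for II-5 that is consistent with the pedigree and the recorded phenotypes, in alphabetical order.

H/I-1 un ·: HH|Hh
H/I-2 aff ·: hh
H/II-1 un I-1×I-2: Hh
H/II-2 aff ·: hh
H/II-3 un I-1×I-2: Hh
H/II-4 un I-1×I-2: Hh
H/II-5 un ·: HH|Hh
H/III-1 ? II-2×II-1: Hh|hh
H/III-2 aff II-2×II-1: hh
H/III-3 un II-5×II-4: HH|Hh
⇒ H over [I-1,I-2,II-1,II-2,II-3,II-4,II-5,III-1,III-2,III-3]: 16 consistent
Q/I-1 ? ·: Qq|qq
Q/I-2 ? ·: Qq|qq
Q/II-1 un I-1×I-2: QQ|Qq
Q/II-2 un ·: QQ|Qq
Q/II-3 ? I-1×I-2: QQ|Qq|qq
Q/II-4 aff I-1×I-2: qq
Q/II-5 ? ·: Qq|qq
Q/III-1 un II-2×II-1: QQ|Qq
Q/III-2 un II-2×II-1: QQ|Qq
Q/III-3 aff II-5×II-4: qq
⇒ Q over [I-1,I-2,II-1,II-2,II-3,II-4,II-5,III-1,III-2,III-3]: 142 consistent

II-5 ∈ {HH Qq, HH qq, Hh Qq, Hh qq}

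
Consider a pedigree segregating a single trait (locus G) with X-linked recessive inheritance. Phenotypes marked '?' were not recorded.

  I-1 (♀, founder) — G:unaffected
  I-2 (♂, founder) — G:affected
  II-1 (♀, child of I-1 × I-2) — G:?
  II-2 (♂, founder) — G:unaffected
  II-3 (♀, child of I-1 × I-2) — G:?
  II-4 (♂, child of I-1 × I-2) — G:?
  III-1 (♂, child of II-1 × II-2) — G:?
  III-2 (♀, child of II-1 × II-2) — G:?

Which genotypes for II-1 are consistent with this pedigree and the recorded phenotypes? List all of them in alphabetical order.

II-1 ∈ {X^GX^g, X^gX^g}

G/I-1 un ·: X^GX^G|X^GX^g
G/I-2 aff ·: X^gY
G/II-1 ? I-1×I-2: X^GX^g|X^gX^g
G/II-2 un ·: X^GY
G/II-3 ? I-1×I-2: X^GX^g|X^gX^g
G/II-4 ? I-1×I-2: X^GY|X^gY
G/III-1 ? II-1×II-2: X^GY|X^gY
G/III-2 ? II-1×II-2: X^GX^G|X^GX^g
⇒ G over [I-1,I-2,II-1,II-2,II-3,II-4,III-1,III-2]: 24 consistent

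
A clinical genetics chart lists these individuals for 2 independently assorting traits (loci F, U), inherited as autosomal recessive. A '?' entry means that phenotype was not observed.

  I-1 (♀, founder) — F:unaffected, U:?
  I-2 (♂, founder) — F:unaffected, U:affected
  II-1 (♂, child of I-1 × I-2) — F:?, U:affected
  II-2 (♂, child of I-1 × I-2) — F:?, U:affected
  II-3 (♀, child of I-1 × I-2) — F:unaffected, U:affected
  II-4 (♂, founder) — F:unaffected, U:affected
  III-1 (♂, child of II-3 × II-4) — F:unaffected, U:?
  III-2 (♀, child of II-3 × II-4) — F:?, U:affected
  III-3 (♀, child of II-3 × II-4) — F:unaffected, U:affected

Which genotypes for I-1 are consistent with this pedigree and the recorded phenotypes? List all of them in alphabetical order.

I-1 ∈ {FF Uu, FF uu, Ff Uu, Ff uu}

F/I-1 un ·: FF|Ff
F/I-2 un ·: FF|Ff
F/II-1 ? I-1×I-2: FF|Ff|ff
F/II-2 ? I-1×I-2: FF|Ff|ff
F/II-3 un I-1×I-2: FF|Ff
F/II-4 un ·: FF|Ff
F/III-1 un II-3×II-4: FF|Ff
F/III-2 ? II-3×II-4: FF|Ff|ff
F/III-3 un II-3×II-4: FF|Ff
⇒ F over [I-1,I-2,II-1,II-2,II-3,II-4,III-1,III-2,III-3]: 502 consistent
U/I-1 ? ·: Uu|uu
U/I-2 aff ·: uu
U/II-1 aff I-1×I-2: uu
U/II-2 aff I-1×I-2: uu
U/II-3 aff I-1×I-2: uu
U/II-4 aff ·: uu
U/III-1 ? II-3×II-4: uu
U/III-2 aff II-3×II-4: uu
U/III-3 aff II-3×II-4: uu
⇒ U over [I-1,I-2,II-1,II-2,II-3,II-4,III-1,III-2,III-3]: 2 consistent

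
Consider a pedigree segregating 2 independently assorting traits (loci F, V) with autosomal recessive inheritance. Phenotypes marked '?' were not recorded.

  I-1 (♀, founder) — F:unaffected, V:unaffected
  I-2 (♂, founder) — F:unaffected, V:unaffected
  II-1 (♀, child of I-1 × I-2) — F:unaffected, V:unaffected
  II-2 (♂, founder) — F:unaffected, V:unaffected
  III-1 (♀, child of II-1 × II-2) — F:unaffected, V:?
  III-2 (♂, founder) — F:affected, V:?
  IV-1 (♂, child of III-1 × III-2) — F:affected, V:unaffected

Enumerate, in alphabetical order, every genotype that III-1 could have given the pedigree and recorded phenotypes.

F/I-1 un ·: FF|Ff
F/I-2 un ·: FF|Ff
F/II-1 un I-1×I-2: FF|Ff
F/II-2 un ·: FF|Ff
F/III-1 un II-1×II-2: Ff
F/III-2 aff ·: ff
F/IV-1 aff III-1×III-2: ff
⇒ F over [I-1,I-2,II-1,II-2,III-1,III-2,IV-1]: 10 consistent
V/I-1 un ·: VV|Vv
V/I-2 un ·: VV|Vv
V/II-1 un I-1×I-2: VV|Vv
V/II-2 un ·: VV|Vv
V/III-1 ? II-1×II-2: VV|Vv|vv
V/III-2 ? ·: VV|Vv|vv
V/IV-1 un III-1×III-2: VV|Vv
⇒ V over [I-1,I-2,II-1,II-2,III-1,III-2,IV-1]: 112 consistent

III-1 ∈ {Ff VV, Ff Vv, Ff vv}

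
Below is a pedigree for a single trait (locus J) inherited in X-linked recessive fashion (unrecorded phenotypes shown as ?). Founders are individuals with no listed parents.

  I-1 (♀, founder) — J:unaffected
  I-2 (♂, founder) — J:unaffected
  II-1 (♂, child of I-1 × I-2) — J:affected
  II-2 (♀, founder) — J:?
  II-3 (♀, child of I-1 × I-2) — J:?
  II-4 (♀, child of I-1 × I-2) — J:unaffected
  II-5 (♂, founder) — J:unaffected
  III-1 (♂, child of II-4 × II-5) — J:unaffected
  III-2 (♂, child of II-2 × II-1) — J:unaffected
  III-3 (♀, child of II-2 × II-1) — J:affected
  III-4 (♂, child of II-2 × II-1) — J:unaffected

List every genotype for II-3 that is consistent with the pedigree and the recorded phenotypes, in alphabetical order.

J/I-1 un ·: X^JX^j
J/I-2 un ·: X^JY
J/II-1 aff I-1×I-2: X^jY
J/II-2 ? ·: X^JX^j
J/II-3 ? I-1×I-2: X^JX^J|X^JX^j
J/II-4 un I-1×I-2: X^JX^J|X^JX^j
J/II-5 un ·: X^JY
J/III-1 un II-4×II-5: X^JY
J/III-2 un II-2×II-1: X^JY
J/III-3 aff II-2×II-1: X^jX^j
J/III-4 un II-2×II-1: X^JY
⇒ J over [I-1,I-2,II-1,II-2,II-3,II-4,II-5,III-1,III-2,III-3,III-4]: 4 consistent

II-3 ∈ {X^JX^J, X^JX^j}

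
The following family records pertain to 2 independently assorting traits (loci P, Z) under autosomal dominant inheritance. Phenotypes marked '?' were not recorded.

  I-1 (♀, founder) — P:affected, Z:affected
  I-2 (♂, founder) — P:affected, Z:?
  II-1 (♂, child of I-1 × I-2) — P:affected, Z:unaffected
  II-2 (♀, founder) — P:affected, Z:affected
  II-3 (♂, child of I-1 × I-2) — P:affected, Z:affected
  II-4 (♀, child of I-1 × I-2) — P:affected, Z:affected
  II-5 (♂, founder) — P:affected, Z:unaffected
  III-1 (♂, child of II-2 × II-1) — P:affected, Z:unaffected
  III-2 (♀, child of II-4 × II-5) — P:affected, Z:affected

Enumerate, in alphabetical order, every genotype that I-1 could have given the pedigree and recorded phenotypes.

P/I-1 aff ·: Pp|PP
P/I-2 aff ·: Pp|PP
P/II-1 aff I-1×I-2: Pp|PP
P/II-2 aff ·: Pp|PP
P/II-3 aff I-1×I-2: Pp|PP
P/II-4 aff I-1×I-2: Pp|PP
P/II-5 aff ·: Pp|PP
P/III-1 aff II-2×II-1: Pp|PP
P/III-2 aff II-4×II-5: Pp|PP
⇒ P over [I-1,I-2,II-1,II-2,II-3,II-4,II-5,III-1,III-2]: 303 consistent
Z/I-1 aff ·: Zz
Z/I-2 ? ·: zz|Zz
Z/II-1 un I-1×I-2: zz
Z/II-2 aff ·: Zz
Z/II-3 aff I-1×I-2: Zz|ZZ
Z/II-4 aff I-1×I-2: Zz|ZZ
Z/II-5 un ·: zz
Z/III-1 un II-2×II-1: zz
Z/III-2 aff II-4×II-5: Zz
⇒ Z over [I-1,I-2,II-1,II-2,II-3,II-4,II-5,III-1,III-2]: 5 consistent

I-1 ∈ {PP Zz, Pp Zz}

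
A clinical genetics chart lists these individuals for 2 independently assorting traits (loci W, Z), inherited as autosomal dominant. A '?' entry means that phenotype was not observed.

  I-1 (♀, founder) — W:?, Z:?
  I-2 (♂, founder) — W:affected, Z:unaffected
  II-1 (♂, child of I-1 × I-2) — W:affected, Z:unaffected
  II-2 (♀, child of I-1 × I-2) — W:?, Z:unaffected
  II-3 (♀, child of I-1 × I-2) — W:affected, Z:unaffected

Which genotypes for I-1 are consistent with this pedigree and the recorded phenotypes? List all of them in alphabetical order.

I-1 ∈ {WW Zz, WW zz, Ww Zz, Ww zz, ww Zz, ww zz}

W/I-1 ? ·: ww|Ww|WW
W/I-2 aff ·: Ww|WW
W/II-1 aff I-1×I-2: Ww|WW
W/II-2 ? I-1×I-2: ww|Ww|WW
W/II-3 aff I-1×I-2: Ww|WW
⇒ W over [I-1,I-2,II-1,II-2,II-3]: 32 consistent
Z/I-1 ? ·: zz|Zz
Z/I-2 un ·: zz
Z/II-1 un I-1×I-2: zz
Z/II-2 un I-1×I-2: zz
Z/II-3 un I-1×I-2: zz
⇒ Z over [I-1,I-2,II-1,II-2,II-3]: 2 consistent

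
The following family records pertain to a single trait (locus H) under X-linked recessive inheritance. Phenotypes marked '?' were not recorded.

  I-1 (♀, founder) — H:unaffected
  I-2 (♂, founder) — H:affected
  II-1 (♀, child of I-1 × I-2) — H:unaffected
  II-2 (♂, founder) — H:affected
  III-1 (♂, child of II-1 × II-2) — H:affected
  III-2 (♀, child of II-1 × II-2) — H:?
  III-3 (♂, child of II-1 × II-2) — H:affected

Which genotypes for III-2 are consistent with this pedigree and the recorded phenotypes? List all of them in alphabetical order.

III-2 ∈ {X^HX^h, X^hX^h}

H/I-1 un ·: X^HX^H|X^HX^h
H/I-2 aff ·: X^hY
H/II-1 un I-1×I-2: X^HX^h
H/II-2 aff ·: X^hY
H/III-1 aff II-1×II-2: X^hY
H/III-2 ? II-1×II-2: X^HX^h|X^hX^h
H/III-3 aff II-1×II-2: X^hY
⇒ H over [I-1,I-2,II-1,II-2,III-1,III-2,III-3]: 4 consistent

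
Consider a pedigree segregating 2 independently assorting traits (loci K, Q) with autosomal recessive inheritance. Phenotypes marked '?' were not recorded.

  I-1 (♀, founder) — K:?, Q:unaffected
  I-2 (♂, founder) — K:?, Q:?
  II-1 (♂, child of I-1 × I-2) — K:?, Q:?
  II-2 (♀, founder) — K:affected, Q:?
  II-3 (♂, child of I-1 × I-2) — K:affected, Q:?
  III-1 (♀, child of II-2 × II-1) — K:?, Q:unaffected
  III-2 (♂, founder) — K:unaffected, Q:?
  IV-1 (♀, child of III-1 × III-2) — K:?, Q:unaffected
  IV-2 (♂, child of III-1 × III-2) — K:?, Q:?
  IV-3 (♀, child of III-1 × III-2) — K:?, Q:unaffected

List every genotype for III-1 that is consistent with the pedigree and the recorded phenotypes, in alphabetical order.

K/I-1 ? ·: Kk|kk
K/I-2 ? ·: Kk|kk
K/II-1 ? I-1×I-2: KK|Kk|kk
K/II-2 aff ·: kk
K/II-3 aff I-1×I-2: kk
K/III-1 ? II-2×II-1: Kk|kk
K/III-2 un ·: KK|Kk
K/IV-1 ? III-1×III-2: KK|Kk|kk
K/IV-2 ? III-1×III-2: KK|Kk|kk
K/IV-3 ? III-1×III-2: KK|Kk|kk
⇒ K over [I-1,I-2,II-1,II-2,II-3,III-1,III-2,IV-1,IV-2,IV-3]: 203 consistent
Q/I-1 un ·: QQ|Qq
Q/I-2 ? ·: QQ|Qq|qq
Q/II-1 ? I-1×I-2: QQ|Qq|qq
Q/II-2 ? ·: QQ|Qq|qq
Q/II-3 ? I-1×I-2: QQ|Qq|qq
Q/III-1 un II-2×II-1: QQ|Qq
Q/III-2 ? ·: QQ|Qq|qq
Q/IV-1 un III-1×III-2: QQ|Qq
Q/IV-2 ? III-1×III-2: QQ|Qq|qq
Q/IV-3 un III-1×III-2: QQ|Qq
⇒ Q over [I-1,I-2,II-1,II-2,II-3,III-1,III-2,IV-1,IV-2,IV-3]: 1592 consistent

III-1 ∈ {Kk QQ, Kk Qq, kk QQ, kk Qq}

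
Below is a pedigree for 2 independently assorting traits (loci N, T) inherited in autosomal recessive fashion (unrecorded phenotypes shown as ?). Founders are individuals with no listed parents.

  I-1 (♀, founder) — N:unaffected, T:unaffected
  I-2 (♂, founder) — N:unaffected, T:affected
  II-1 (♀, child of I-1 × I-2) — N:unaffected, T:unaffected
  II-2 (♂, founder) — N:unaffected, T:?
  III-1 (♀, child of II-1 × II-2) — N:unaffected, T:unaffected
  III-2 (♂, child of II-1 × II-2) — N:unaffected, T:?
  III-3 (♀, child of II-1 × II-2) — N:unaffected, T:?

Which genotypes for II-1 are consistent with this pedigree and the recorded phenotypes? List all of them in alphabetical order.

N/I-1 un ·: NN|Nn
N/I-2 un ·: NN|Nn
N/II-1 un I-1×I-2: NN|Nn
N/II-2 un ·: NN|Nn
N/III-1 un II-1×II-2: NN|Nn
N/III-2 un II-1×II-2: NN|Nn
N/III-3 un II-1×II-2: NN|Nn
⇒ N over [I-1,I-2,II-1,II-2,III-1,III-2,III-3]: 84 consistent
T/I-1 un ·: TT|Tt
T/I-2 aff ·: tt
T/II-1 un I-1×I-2: Tt
T/II-2 ? ·: TT|Tt|tt
T/III-1 un II-1×II-2: TT|Tt
T/III-2 ? II-1×II-2: TT|Tt|tt
T/III-3 ? II-1×II-2: TT|Tt|tt
⇒ T over [I-1,I-2,II-1,II-2,III-1,III-2,III-3]: 60 consistent

II-1 ∈ {NN Tt, Nn Tt}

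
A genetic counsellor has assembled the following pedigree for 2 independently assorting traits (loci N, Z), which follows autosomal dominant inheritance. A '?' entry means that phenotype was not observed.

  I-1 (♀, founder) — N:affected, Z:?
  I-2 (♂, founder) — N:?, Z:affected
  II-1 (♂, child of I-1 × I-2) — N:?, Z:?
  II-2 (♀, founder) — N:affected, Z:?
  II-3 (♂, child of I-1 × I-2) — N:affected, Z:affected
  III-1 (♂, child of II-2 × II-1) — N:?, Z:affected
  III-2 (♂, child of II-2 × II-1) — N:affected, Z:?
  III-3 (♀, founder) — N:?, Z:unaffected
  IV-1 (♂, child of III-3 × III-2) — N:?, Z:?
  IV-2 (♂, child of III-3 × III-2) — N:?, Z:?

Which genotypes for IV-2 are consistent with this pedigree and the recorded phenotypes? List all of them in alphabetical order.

IV-2 ∈ {NN Zz, NN zz, Nn Zz, Nn zz, nn Zz, nn zz}

N/I-1 aff ·: Nn|NN
N/I-2 ? ·: nn|Nn|NN
N/II-1 ? I-1×I-2: nn|Nn|NN
N/II-2 aff ·: Nn|NN
N/II-3 aff I-1×I-2: Nn|NN
N/III-1 ? II-2×II-1: nn|Nn|NN
N/III-2 aff II-2×II-1: Nn|NN
N/III-3 ? ·: nn|Nn|NN
N/IV-1 ? III-3×III-2: nn|Nn|NN
N/IV-2 ? III-3×III-2: nn|Nn|NN
⇒ N over [I-1,I-2,II-1,II-2,II-3,III-1,III-2,III-3,IV-1,IV-2]: 1437 consistent
Z/I-1 ? ·: zz|Zz|ZZ
Z/I-2 aff ·: Zz|ZZ
Z/II-1 ? I-1×I-2: zz|Zz|ZZ
Z/II-2 ? ·: zz|Zz|ZZ
Z/II-3 aff I-1×I-2: Zz|ZZ
Z/III-1 aff II-2×II-1: Zz|ZZ
Z/III-2 ? II-2×II-1: zz|Zz|ZZ
Z/III-3 un ·: zz
Z/IV-1 ? III-3×III-2: zz|Zz
Z/IV-2 ? III-3×III-2: zz|Zz
⇒ Z over [I-1,I-2,II-1,II-2,II-3,III-1,III-2,III-3,IV-1,IV-2]: 348 consistent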